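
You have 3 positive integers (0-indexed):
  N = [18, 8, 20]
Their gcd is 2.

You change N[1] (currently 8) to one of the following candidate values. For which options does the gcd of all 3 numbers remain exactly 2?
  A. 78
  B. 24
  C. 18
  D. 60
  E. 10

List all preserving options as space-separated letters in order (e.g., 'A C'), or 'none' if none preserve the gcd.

Answer: A B C D E

Derivation:
Old gcd = 2; gcd of others (without N[1]) = 2
New gcd for candidate v: gcd(2, v). Preserves old gcd iff gcd(2, v) = 2.
  Option A: v=78, gcd(2,78)=2 -> preserves
  Option B: v=24, gcd(2,24)=2 -> preserves
  Option C: v=18, gcd(2,18)=2 -> preserves
  Option D: v=60, gcd(2,60)=2 -> preserves
  Option E: v=10, gcd(2,10)=2 -> preserves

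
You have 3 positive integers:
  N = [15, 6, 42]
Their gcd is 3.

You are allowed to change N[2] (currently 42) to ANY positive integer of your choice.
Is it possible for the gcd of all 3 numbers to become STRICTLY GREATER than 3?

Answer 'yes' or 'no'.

Current gcd = 3
gcd of all OTHER numbers (without N[2]=42): gcd([15, 6]) = 3
The new gcd after any change is gcd(3, new_value).
This can be at most 3.
Since 3 = old gcd 3, the gcd can only stay the same or decrease.

Answer: no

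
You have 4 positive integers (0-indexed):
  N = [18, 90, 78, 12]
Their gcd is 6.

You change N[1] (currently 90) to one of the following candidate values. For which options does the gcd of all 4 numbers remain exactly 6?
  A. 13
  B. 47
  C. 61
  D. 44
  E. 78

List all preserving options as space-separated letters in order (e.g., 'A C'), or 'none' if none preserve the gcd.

Answer: E

Derivation:
Old gcd = 6; gcd of others (without N[1]) = 6
New gcd for candidate v: gcd(6, v). Preserves old gcd iff gcd(6, v) = 6.
  Option A: v=13, gcd(6,13)=1 -> changes
  Option B: v=47, gcd(6,47)=1 -> changes
  Option C: v=61, gcd(6,61)=1 -> changes
  Option D: v=44, gcd(6,44)=2 -> changes
  Option E: v=78, gcd(6,78)=6 -> preserves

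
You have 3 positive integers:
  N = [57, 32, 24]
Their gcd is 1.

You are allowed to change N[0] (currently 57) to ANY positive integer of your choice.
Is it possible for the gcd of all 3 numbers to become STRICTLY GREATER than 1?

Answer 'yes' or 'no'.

Current gcd = 1
gcd of all OTHER numbers (without N[0]=57): gcd([32, 24]) = 8
The new gcd after any change is gcd(8, new_value).
This can be at most 8.
Since 8 > old gcd 1, the gcd CAN increase (e.g., set N[0] = 8).

Answer: yes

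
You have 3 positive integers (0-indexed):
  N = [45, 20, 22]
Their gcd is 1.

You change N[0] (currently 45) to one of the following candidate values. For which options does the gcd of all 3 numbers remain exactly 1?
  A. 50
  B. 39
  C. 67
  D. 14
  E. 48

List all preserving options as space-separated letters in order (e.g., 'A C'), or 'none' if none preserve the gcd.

Old gcd = 1; gcd of others (without N[0]) = 2
New gcd for candidate v: gcd(2, v). Preserves old gcd iff gcd(2, v) = 1.
  Option A: v=50, gcd(2,50)=2 -> changes
  Option B: v=39, gcd(2,39)=1 -> preserves
  Option C: v=67, gcd(2,67)=1 -> preserves
  Option D: v=14, gcd(2,14)=2 -> changes
  Option E: v=48, gcd(2,48)=2 -> changes

Answer: B C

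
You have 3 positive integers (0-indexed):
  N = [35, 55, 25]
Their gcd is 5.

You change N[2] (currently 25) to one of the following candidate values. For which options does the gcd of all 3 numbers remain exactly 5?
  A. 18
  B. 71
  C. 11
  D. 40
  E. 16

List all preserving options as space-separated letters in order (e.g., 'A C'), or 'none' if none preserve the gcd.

Old gcd = 5; gcd of others (without N[2]) = 5
New gcd for candidate v: gcd(5, v). Preserves old gcd iff gcd(5, v) = 5.
  Option A: v=18, gcd(5,18)=1 -> changes
  Option B: v=71, gcd(5,71)=1 -> changes
  Option C: v=11, gcd(5,11)=1 -> changes
  Option D: v=40, gcd(5,40)=5 -> preserves
  Option E: v=16, gcd(5,16)=1 -> changes

Answer: D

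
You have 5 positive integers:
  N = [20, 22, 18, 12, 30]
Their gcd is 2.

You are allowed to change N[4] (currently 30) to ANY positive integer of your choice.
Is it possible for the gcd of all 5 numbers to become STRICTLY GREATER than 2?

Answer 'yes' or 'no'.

Answer: no

Derivation:
Current gcd = 2
gcd of all OTHER numbers (without N[4]=30): gcd([20, 22, 18, 12]) = 2
The new gcd after any change is gcd(2, new_value).
This can be at most 2.
Since 2 = old gcd 2, the gcd can only stay the same or decrease.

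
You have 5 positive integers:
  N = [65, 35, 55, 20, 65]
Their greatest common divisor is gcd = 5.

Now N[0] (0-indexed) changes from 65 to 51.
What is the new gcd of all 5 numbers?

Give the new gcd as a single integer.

Numbers: [65, 35, 55, 20, 65], gcd = 5
Change: index 0, 65 -> 51
gcd of the OTHER numbers (without index 0): gcd([35, 55, 20, 65]) = 5
New gcd = gcd(g_others, new_val) = gcd(5, 51) = 1

Answer: 1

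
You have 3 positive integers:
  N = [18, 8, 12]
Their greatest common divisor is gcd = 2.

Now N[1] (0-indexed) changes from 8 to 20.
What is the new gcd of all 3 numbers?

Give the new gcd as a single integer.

Answer: 2

Derivation:
Numbers: [18, 8, 12], gcd = 2
Change: index 1, 8 -> 20
gcd of the OTHER numbers (without index 1): gcd([18, 12]) = 6
New gcd = gcd(g_others, new_val) = gcd(6, 20) = 2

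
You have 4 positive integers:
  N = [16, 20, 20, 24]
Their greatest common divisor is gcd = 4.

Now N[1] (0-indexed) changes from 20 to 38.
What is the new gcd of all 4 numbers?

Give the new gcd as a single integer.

Numbers: [16, 20, 20, 24], gcd = 4
Change: index 1, 20 -> 38
gcd of the OTHER numbers (without index 1): gcd([16, 20, 24]) = 4
New gcd = gcd(g_others, new_val) = gcd(4, 38) = 2

Answer: 2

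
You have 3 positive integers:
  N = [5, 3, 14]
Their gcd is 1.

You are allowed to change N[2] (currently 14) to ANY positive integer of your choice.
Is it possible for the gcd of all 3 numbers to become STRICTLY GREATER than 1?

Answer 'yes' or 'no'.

Answer: no

Derivation:
Current gcd = 1
gcd of all OTHER numbers (without N[2]=14): gcd([5, 3]) = 1
The new gcd after any change is gcd(1, new_value).
This can be at most 1.
Since 1 = old gcd 1, the gcd can only stay the same or decrease.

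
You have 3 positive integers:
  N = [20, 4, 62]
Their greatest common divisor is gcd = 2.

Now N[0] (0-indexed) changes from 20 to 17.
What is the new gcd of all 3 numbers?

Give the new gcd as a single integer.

Answer: 1

Derivation:
Numbers: [20, 4, 62], gcd = 2
Change: index 0, 20 -> 17
gcd of the OTHER numbers (without index 0): gcd([4, 62]) = 2
New gcd = gcd(g_others, new_val) = gcd(2, 17) = 1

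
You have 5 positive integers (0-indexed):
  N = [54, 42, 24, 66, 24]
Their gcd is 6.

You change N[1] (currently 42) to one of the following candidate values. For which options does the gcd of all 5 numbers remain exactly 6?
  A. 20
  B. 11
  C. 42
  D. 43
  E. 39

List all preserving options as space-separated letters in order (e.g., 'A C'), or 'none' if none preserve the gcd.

Answer: C

Derivation:
Old gcd = 6; gcd of others (without N[1]) = 6
New gcd for candidate v: gcd(6, v). Preserves old gcd iff gcd(6, v) = 6.
  Option A: v=20, gcd(6,20)=2 -> changes
  Option B: v=11, gcd(6,11)=1 -> changes
  Option C: v=42, gcd(6,42)=6 -> preserves
  Option D: v=43, gcd(6,43)=1 -> changes
  Option E: v=39, gcd(6,39)=3 -> changes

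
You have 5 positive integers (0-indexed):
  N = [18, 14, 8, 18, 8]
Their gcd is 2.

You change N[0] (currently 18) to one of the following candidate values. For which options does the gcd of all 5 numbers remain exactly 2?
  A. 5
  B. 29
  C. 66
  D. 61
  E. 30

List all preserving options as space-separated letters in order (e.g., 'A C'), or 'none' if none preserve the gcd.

Old gcd = 2; gcd of others (without N[0]) = 2
New gcd for candidate v: gcd(2, v). Preserves old gcd iff gcd(2, v) = 2.
  Option A: v=5, gcd(2,5)=1 -> changes
  Option B: v=29, gcd(2,29)=1 -> changes
  Option C: v=66, gcd(2,66)=2 -> preserves
  Option D: v=61, gcd(2,61)=1 -> changes
  Option E: v=30, gcd(2,30)=2 -> preserves

Answer: C E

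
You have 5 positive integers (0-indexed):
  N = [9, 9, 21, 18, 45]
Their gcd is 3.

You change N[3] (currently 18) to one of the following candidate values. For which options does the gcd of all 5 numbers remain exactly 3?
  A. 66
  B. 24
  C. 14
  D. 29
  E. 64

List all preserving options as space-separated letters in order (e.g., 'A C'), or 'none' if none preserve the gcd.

Old gcd = 3; gcd of others (without N[3]) = 3
New gcd for candidate v: gcd(3, v). Preserves old gcd iff gcd(3, v) = 3.
  Option A: v=66, gcd(3,66)=3 -> preserves
  Option B: v=24, gcd(3,24)=3 -> preserves
  Option C: v=14, gcd(3,14)=1 -> changes
  Option D: v=29, gcd(3,29)=1 -> changes
  Option E: v=64, gcd(3,64)=1 -> changes

Answer: A B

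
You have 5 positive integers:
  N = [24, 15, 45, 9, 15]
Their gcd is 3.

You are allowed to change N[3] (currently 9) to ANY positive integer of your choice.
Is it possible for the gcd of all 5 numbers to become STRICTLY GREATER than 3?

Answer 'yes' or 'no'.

Current gcd = 3
gcd of all OTHER numbers (without N[3]=9): gcd([24, 15, 45, 15]) = 3
The new gcd after any change is gcd(3, new_value).
This can be at most 3.
Since 3 = old gcd 3, the gcd can only stay the same or decrease.

Answer: no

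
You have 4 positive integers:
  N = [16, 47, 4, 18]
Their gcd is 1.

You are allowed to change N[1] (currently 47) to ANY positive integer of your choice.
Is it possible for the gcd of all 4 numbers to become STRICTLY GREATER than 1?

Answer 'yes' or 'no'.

Answer: yes

Derivation:
Current gcd = 1
gcd of all OTHER numbers (without N[1]=47): gcd([16, 4, 18]) = 2
The new gcd after any change is gcd(2, new_value).
This can be at most 2.
Since 2 > old gcd 1, the gcd CAN increase (e.g., set N[1] = 2).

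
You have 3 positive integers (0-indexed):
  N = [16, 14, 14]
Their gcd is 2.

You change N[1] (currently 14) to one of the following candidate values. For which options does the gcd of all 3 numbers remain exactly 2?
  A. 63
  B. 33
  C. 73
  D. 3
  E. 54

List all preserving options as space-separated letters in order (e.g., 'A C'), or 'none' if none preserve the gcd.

Old gcd = 2; gcd of others (without N[1]) = 2
New gcd for candidate v: gcd(2, v). Preserves old gcd iff gcd(2, v) = 2.
  Option A: v=63, gcd(2,63)=1 -> changes
  Option B: v=33, gcd(2,33)=1 -> changes
  Option C: v=73, gcd(2,73)=1 -> changes
  Option D: v=3, gcd(2,3)=1 -> changes
  Option E: v=54, gcd(2,54)=2 -> preserves

Answer: E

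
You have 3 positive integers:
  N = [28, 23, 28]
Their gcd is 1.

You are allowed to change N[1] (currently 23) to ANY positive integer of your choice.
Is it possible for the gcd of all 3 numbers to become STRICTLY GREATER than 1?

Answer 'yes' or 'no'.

Current gcd = 1
gcd of all OTHER numbers (without N[1]=23): gcd([28, 28]) = 28
The new gcd after any change is gcd(28, new_value).
This can be at most 28.
Since 28 > old gcd 1, the gcd CAN increase (e.g., set N[1] = 28).

Answer: yes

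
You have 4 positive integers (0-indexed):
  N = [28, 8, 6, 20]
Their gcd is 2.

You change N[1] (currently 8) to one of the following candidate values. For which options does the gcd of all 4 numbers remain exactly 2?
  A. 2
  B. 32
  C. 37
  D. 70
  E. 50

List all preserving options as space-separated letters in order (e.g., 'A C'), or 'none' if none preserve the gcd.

Old gcd = 2; gcd of others (without N[1]) = 2
New gcd for candidate v: gcd(2, v). Preserves old gcd iff gcd(2, v) = 2.
  Option A: v=2, gcd(2,2)=2 -> preserves
  Option B: v=32, gcd(2,32)=2 -> preserves
  Option C: v=37, gcd(2,37)=1 -> changes
  Option D: v=70, gcd(2,70)=2 -> preserves
  Option E: v=50, gcd(2,50)=2 -> preserves

Answer: A B D E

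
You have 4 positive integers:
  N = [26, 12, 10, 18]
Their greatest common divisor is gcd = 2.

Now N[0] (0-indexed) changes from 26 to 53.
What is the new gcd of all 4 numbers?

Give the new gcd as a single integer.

Answer: 1

Derivation:
Numbers: [26, 12, 10, 18], gcd = 2
Change: index 0, 26 -> 53
gcd of the OTHER numbers (without index 0): gcd([12, 10, 18]) = 2
New gcd = gcd(g_others, new_val) = gcd(2, 53) = 1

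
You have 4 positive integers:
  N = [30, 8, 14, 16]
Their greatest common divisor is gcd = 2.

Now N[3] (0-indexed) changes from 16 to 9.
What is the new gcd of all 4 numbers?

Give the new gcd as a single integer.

Numbers: [30, 8, 14, 16], gcd = 2
Change: index 3, 16 -> 9
gcd of the OTHER numbers (without index 3): gcd([30, 8, 14]) = 2
New gcd = gcd(g_others, new_val) = gcd(2, 9) = 1

Answer: 1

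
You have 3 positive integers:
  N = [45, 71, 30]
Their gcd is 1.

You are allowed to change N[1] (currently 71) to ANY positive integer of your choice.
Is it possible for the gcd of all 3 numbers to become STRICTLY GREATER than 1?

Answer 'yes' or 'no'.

Current gcd = 1
gcd of all OTHER numbers (without N[1]=71): gcd([45, 30]) = 15
The new gcd after any change is gcd(15, new_value).
This can be at most 15.
Since 15 > old gcd 1, the gcd CAN increase (e.g., set N[1] = 15).

Answer: yes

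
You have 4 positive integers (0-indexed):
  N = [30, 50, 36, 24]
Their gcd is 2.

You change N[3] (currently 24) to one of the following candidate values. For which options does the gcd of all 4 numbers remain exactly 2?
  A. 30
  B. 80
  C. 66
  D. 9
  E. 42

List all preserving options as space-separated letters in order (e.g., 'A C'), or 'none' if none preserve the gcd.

Answer: A B C E

Derivation:
Old gcd = 2; gcd of others (without N[3]) = 2
New gcd for candidate v: gcd(2, v). Preserves old gcd iff gcd(2, v) = 2.
  Option A: v=30, gcd(2,30)=2 -> preserves
  Option B: v=80, gcd(2,80)=2 -> preserves
  Option C: v=66, gcd(2,66)=2 -> preserves
  Option D: v=9, gcd(2,9)=1 -> changes
  Option E: v=42, gcd(2,42)=2 -> preserves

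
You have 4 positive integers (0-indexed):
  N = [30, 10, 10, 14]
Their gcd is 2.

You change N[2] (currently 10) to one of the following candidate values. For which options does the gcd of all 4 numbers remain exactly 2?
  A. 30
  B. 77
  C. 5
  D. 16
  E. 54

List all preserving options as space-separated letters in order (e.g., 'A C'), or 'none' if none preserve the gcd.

Old gcd = 2; gcd of others (without N[2]) = 2
New gcd for candidate v: gcd(2, v). Preserves old gcd iff gcd(2, v) = 2.
  Option A: v=30, gcd(2,30)=2 -> preserves
  Option B: v=77, gcd(2,77)=1 -> changes
  Option C: v=5, gcd(2,5)=1 -> changes
  Option D: v=16, gcd(2,16)=2 -> preserves
  Option E: v=54, gcd(2,54)=2 -> preserves

Answer: A D E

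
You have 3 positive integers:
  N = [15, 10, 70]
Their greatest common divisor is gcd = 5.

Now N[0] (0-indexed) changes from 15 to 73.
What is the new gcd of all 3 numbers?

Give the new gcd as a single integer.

Answer: 1

Derivation:
Numbers: [15, 10, 70], gcd = 5
Change: index 0, 15 -> 73
gcd of the OTHER numbers (without index 0): gcd([10, 70]) = 10
New gcd = gcd(g_others, new_val) = gcd(10, 73) = 1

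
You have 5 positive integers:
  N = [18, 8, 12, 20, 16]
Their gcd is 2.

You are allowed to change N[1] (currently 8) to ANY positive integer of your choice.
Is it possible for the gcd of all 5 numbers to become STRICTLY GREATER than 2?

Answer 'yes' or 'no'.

Current gcd = 2
gcd of all OTHER numbers (without N[1]=8): gcd([18, 12, 20, 16]) = 2
The new gcd after any change is gcd(2, new_value).
This can be at most 2.
Since 2 = old gcd 2, the gcd can only stay the same or decrease.

Answer: no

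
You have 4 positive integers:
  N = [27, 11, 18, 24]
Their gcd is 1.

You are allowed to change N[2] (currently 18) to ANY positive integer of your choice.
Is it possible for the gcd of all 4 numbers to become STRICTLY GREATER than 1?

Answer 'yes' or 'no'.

Current gcd = 1
gcd of all OTHER numbers (without N[2]=18): gcd([27, 11, 24]) = 1
The new gcd after any change is gcd(1, new_value).
This can be at most 1.
Since 1 = old gcd 1, the gcd can only stay the same or decrease.

Answer: no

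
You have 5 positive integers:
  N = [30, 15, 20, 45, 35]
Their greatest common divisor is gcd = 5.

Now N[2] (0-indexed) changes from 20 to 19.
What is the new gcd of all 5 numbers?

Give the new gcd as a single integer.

Numbers: [30, 15, 20, 45, 35], gcd = 5
Change: index 2, 20 -> 19
gcd of the OTHER numbers (without index 2): gcd([30, 15, 45, 35]) = 5
New gcd = gcd(g_others, new_val) = gcd(5, 19) = 1

Answer: 1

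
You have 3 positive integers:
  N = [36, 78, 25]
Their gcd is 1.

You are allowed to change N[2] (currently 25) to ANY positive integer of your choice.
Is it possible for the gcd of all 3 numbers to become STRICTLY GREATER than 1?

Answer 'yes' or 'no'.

Answer: yes

Derivation:
Current gcd = 1
gcd of all OTHER numbers (without N[2]=25): gcd([36, 78]) = 6
The new gcd after any change is gcd(6, new_value).
This can be at most 6.
Since 6 > old gcd 1, the gcd CAN increase (e.g., set N[2] = 6).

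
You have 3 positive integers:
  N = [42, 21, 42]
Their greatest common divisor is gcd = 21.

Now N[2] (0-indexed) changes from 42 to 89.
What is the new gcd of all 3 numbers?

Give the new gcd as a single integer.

Numbers: [42, 21, 42], gcd = 21
Change: index 2, 42 -> 89
gcd of the OTHER numbers (without index 2): gcd([42, 21]) = 21
New gcd = gcd(g_others, new_val) = gcd(21, 89) = 1

Answer: 1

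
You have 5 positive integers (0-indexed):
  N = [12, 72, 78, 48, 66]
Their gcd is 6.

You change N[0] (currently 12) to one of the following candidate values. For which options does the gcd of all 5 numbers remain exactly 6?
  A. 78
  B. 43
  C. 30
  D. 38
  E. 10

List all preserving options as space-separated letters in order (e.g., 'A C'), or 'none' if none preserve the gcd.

Answer: A C

Derivation:
Old gcd = 6; gcd of others (without N[0]) = 6
New gcd for candidate v: gcd(6, v). Preserves old gcd iff gcd(6, v) = 6.
  Option A: v=78, gcd(6,78)=6 -> preserves
  Option B: v=43, gcd(6,43)=1 -> changes
  Option C: v=30, gcd(6,30)=6 -> preserves
  Option D: v=38, gcd(6,38)=2 -> changes
  Option E: v=10, gcd(6,10)=2 -> changes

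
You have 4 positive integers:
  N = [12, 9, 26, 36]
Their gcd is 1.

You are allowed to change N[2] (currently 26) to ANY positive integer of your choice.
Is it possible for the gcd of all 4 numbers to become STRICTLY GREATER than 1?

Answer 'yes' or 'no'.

Current gcd = 1
gcd of all OTHER numbers (without N[2]=26): gcd([12, 9, 36]) = 3
The new gcd after any change is gcd(3, new_value).
This can be at most 3.
Since 3 > old gcd 1, the gcd CAN increase (e.g., set N[2] = 3).

Answer: yes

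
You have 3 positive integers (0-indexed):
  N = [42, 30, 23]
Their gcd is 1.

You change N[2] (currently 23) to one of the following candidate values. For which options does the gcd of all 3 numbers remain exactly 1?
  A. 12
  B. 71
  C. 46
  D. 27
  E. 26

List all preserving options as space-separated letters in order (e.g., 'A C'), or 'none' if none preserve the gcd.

Old gcd = 1; gcd of others (without N[2]) = 6
New gcd for candidate v: gcd(6, v). Preserves old gcd iff gcd(6, v) = 1.
  Option A: v=12, gcd(6,12)=6 -> changes
  Option B: v=71, gcd(6,71)=1 -> preserves
  Option C: v=46, gcd(6,46)=2 -> changes
  Option D: v=27, gcd(6,27)=3 -> changes
  Option E: v=26, gcd(6,26)=2 -> changes

Answer: B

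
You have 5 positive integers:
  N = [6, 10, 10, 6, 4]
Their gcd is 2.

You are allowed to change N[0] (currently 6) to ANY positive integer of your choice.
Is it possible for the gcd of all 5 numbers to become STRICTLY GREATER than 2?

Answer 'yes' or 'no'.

Current gcd = 2
gcd of all OTHER numbers (without N[0]=6): gcd([10, 10, 6, 4]) = 2
The new gcd after any change is gcd(2, new_value).
This can be at most 2.
Since 2 = old gcd 2, the gcd can only stay the same or decrease.

Answer: no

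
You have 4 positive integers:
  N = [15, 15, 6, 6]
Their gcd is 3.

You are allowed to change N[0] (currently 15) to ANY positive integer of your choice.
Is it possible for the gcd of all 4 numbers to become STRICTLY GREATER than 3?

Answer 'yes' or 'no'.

Current gcd = 3
gcd of all OTHER numbers (without N[0]=15): gcd([15, 6, 6]) = 3
The new gcd after any change is gcd(3, new_value).
This can be at most 3.
Since 3 = old gcd 3, the gcd can only stay the same or decrease.

Answer: no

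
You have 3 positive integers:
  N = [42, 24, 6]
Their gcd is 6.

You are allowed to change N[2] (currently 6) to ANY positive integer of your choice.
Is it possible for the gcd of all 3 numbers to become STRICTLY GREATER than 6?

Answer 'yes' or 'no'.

Current gcd = 6
gcd of all OTHER numbers (without N[2]=6): gcd([42, 24]) = 6
The new gcd after any change is gcd(6, new_value).
This can be at most 6.
Since 6 = old gcd 6, the gcd can only stay the same or decrease.

Answer: no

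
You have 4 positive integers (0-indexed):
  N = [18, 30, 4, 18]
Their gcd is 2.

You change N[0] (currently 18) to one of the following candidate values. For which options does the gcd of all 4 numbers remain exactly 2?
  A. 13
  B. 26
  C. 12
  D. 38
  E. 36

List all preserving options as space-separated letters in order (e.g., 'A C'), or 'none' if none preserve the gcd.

Answer: B C D E

Derivation:
Old gcd = 2; gcd of others (without N[0]) = 2
New gcd for candidate v: gcd(2, v). Preserves old gcd iff gcd(2, v) = 2.
  Option A: v=13, gcd(2,13)=1 -> changes
  Option B: v=26, gcd(2,26)=2 -> preserves
  Option C: v=12, gcd(2,12)=2 -> preserves
  Option D: v=38, gcd(2,38)=2 -> preserves
  Option E: v=36, gcd(2,36)=2 -> preserves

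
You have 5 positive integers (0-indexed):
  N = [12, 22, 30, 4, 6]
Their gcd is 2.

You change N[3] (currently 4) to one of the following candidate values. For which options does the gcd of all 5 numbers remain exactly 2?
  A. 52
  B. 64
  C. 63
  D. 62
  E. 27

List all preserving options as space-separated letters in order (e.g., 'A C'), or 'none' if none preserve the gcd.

Answer: A B D

Derivation:
Old gcd = 2; gcd of others (without N[3]) = 2
New gcd for candidate v: gcd(2, v). Preserves old gcd iff gcd(2, v) = 2.
  Option A: v=52, gcd(2,52)=2 -> preserves
  Option B: v=64, gcd(2,64)=2 -> preserves
  Option C: v=63, gcd(2,63)=1 -> changes
  Option D: v=62, gcd(2,62)=2 -> preserves
  Option E: v=27, gcd(2,27)=1 -> changes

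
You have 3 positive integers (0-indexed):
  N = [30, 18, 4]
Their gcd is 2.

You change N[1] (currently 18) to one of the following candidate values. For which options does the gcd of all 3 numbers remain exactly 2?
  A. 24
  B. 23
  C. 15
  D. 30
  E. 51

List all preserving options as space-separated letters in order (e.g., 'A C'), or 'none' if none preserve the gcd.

Old gcd = 2; gcd of others (without N[1]) = 2
New gcd for candidate v: gcd(2, v). Preserves old gcd iff gcd(2, v) = 2.
  Option A: v=24, gcd(2,24)=2 -> preserves
  Option B: v=23, gcd(2,23)=1 -> changes
  Option C: v=15, gcd(2,15)=1 -> changes
  Option D: v=30, gcd(2,30)=2 -> preserves
  Option E: v=51, gcd(2,51)=1 -> changes

Answer: A D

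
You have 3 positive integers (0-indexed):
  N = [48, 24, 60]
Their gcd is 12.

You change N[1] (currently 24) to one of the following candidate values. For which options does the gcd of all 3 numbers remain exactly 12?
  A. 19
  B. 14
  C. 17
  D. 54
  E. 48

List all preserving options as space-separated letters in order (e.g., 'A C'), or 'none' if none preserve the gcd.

Old gcd = 12; gcd of others (without N[1]) = 12
New gcd for candidate v: gcd(12, v). Preserves old gcd iff gcd(12, v) = 12.
  Option A: v=19, gcd(12,19)=1 -> changes
  Option B: v=14, gcd(12,14)=2 -> changes
  Option C: v=17, gcd(12,17)=1 -> changes
  Option D: v=54, gcd(12,54)=6 -> changes
  Option E: v=48, gcd(12,48)=12 -> preserves

Answer: E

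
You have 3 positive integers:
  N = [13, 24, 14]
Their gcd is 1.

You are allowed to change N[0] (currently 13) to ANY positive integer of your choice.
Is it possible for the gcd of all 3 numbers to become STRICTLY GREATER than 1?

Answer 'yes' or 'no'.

Answer: yes

Derivation:
Current gcd = 1
gcd of all OTHER numbers (without N[0]=13): gcd([24, 14]) = 2
The new gcd after any change is gcd(2, new_value).
This can be at most 2.
Since 2 > old gcd 1, the gcd CAN increase (e.g., set N[0] = 2).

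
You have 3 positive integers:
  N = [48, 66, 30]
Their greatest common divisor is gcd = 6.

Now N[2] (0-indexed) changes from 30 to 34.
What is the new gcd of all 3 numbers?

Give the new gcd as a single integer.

Answer: 2

Derivation:
Numbers: [48, 66, 30], gcd = 6
Change: index 2, 30 -> 34
gcd of the OTHER numbers (without index 2): gcd([48, 66]) = 6
New gcd = gcd(g_others, new_val) = gcd(6, 34) = 2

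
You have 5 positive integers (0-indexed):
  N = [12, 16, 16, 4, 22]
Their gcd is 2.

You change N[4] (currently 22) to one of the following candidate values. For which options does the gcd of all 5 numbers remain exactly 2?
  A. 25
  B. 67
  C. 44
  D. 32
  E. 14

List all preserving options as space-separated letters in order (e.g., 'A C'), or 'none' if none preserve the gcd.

Answer: E

Derivation:
Old gcd = 2; gcd of others (without N[4]) = 4
New gcd for candidate v: gcd(4, v). Preserves old gcd iff gcd(4, v) = 2.
  Option A: v=25, gcd(4,25)=1 -> changes
  Option B: v=67, gcd(4,67)=1 -> changes
  Option C: v=44, gcd(4,44)=4 -> changes
  Option D: v=32, gcd(4,32)=4 -> changes
  Option E: v=14, gcd(4,14)=2 -> preserves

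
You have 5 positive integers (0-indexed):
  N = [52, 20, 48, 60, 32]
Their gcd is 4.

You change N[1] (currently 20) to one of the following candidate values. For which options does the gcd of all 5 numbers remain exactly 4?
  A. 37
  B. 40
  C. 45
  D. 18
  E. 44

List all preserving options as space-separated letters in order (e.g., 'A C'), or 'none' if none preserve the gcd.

Answer: B E

Derivation:
Old gcd = 4; gcd of others (without N[1]) = 4
New gcd for candidate v: gcd(4, v). Preserves old gcd iff gcd(4, v) = 4.
  Option A: v=37, gcd(4,37)=1 -> changes
  Option B: v=40, gcd(4,40)=4 -> preserves
  Option C: v=45, gcd(4,45)=1 -> changes
  Option D: v=18, gcd(4,18)=2 -> changes
  Option E: v=44, gcd(4,44)=4 -> preserves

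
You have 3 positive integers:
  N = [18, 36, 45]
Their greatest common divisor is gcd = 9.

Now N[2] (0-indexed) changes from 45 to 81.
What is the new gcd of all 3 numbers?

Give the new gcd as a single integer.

Numbers: [18, 36, 45], gcd = 9
Change: index 2, 45 -> 81
gcd of the OTHER numbers (without index 2): gcd([18, 36]) = 18
New gcd = gcd(g_others, new_val) = gcd(18, 81) = 9

Answer: 9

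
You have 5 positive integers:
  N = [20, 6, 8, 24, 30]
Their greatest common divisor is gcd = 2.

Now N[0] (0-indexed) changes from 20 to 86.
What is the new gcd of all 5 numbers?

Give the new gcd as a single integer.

Answer: 2

Derivation:
Numbers: [20, 6, 8, 24, 30], gcd = 2
Change: index 0, 20 -> 86
gcd of the OTHER numbers (without index 0): gcd([6, 8, 24, 30]) = 2
New gcd = gcd(g_others, new_val) = gcd(2, 86) = 2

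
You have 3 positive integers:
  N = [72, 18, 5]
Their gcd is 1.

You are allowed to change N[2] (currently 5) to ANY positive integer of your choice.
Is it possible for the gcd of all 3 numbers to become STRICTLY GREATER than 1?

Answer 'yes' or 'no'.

Current gcd = 1
gcd of all OTHER numbers (without N[2]=5): gcd([72, 18]) = 18
The new gcd after any change is gcd(18, new_value).
This can be at most 18.
Since 18 > old gcd 1, the gcd CAN increase (e.g., set N[2] = 18).

Answer: yes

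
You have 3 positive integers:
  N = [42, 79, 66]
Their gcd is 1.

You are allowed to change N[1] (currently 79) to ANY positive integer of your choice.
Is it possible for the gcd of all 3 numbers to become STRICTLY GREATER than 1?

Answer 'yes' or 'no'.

Answer: yes

Derivation:
Current gcd = 1
gcd of all OTHER numbers (without N[1]=79): gcd([42, 66]) = 6
The new gcd after any change is gcd(6, new_value).
This can be at most 6.
Since 6 > old gcd 1, the gcd CAN increase (e.g., set N[1] = 6).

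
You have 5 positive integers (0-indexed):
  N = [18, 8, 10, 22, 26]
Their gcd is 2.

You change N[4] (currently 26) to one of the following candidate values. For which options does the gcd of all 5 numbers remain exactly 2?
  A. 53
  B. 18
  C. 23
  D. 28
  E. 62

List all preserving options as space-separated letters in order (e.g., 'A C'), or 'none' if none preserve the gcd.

Answer: B D E

Derivation:
Old gcd = 2; gcd of others (without N[4]) = 2
New gcd for candidate v: gcd(2, v). Preserves old gcd iff gcd(2, v) = 2.
  Option A: v=53, gcd(2,53)=1 -> changes
  Option B: v=18, gcd(2,18)=2 -> preserves
  Option C: v=23, gcd(2,23)=1 -> changes
  Option D: v=28, gcd(2,28)=2 -> preserves
  Option E: v=62, gcd(2,62)=2 -> preserves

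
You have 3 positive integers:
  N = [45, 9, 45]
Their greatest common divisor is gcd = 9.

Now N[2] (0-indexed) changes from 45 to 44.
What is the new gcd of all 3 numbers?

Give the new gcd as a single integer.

Answer: 1

Derivation:
Numbers: [45, 9, 45], gcd = 9
Change: index 2, 45 -> 44
gcd of the OTHER numbers (without index 2): gcd([45, 9]) = 9
New gcd = gcd(g_others, new_val) = gcd(9, 44) = 1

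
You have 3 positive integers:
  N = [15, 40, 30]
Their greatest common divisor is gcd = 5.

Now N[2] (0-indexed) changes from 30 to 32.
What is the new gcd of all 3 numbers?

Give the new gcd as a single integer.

Numbers: [15, 40, 30], gcd = 5
Change: index 2, 30 -> 32
gcd of the OTHER numbers (without index 2): gcd([15, 40]) = 5
New gcd = gcd(g_others, new_val) = gcd(5, 32) = 1

Answer: 1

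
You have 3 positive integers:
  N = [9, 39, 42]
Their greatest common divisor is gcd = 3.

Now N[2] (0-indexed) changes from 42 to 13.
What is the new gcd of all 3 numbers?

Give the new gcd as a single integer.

Answer: 1

Derivation:
Numbers: [9, 39, 42], gcd = 3
Change: index 2, 42 -> 13
gcd of the OTHER numbers (without index 2): gcd([9, 39]) = 3
New gcd = gcd(g_others, new_val) = gcd(3, 13) = 1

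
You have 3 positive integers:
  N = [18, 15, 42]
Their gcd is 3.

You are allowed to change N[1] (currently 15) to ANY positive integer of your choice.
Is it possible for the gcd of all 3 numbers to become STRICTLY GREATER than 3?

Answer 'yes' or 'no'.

Current gcd = 3
gcd of all OTHER numbers (without N[1]=15): gcd([18, 42]) = 6
The new gcd after any change is gcd(6, new_value).
This can be at most 6.
Since 6 > old gcd 3, the gcd CAN increase (e.g., set N[1] = 6).

Answer: yes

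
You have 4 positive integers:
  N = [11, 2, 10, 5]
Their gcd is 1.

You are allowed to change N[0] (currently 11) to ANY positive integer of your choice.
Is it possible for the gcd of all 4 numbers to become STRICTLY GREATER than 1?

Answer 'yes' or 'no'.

Current gcd = 1
gcd of all OTHER numbers (without N[0]=11): gcd([2, 10, 5]) = 1
The new gcd after any change is gcd(1, new_value).
This can be at most 1.
Since 1 = old gcd 1, the gcd can only stay the same or decrease.

Answer: no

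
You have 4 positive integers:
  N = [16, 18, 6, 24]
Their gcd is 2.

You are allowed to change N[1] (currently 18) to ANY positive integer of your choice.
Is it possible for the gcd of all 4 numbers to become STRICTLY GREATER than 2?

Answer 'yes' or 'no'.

Current gcd = 2
gcd of all OTHER numbers (without N[1]=18): gcd([16, 6, 24]) = 2
The new gcd after any change is gcd(2, new_value).
This can be at most 2.
Since 2 = old gcd 2, the gcd can only stay the same or decrease.

Answer: no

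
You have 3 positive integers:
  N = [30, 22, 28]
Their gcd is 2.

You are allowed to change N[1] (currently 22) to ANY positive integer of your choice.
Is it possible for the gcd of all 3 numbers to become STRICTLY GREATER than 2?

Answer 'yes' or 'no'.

Current gcd = 2
gcd of all OTHER numbers (without N[1]=22): gcd([30, 28]) = 2
The new gcd after any change is gcd(2, new_value).
This can be at most 2.
Since 2 = old gcd 2, the gcd can only stay the same or decrease.

Answer: no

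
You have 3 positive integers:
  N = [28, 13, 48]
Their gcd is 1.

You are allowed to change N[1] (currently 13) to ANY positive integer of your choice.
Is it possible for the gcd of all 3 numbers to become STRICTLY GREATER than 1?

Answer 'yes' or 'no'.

Answer: yes

Derivation:
Current gcd = 1
gcd of all OTHER numbers (without N[1]=13): gcd([28, 48]) = 4
The new gcd after any change is gcd(4, new_value).
This can be at most 4.
Since 4 > old gcd 1, the gcd CAN increase (e.g., set N[1] = 4).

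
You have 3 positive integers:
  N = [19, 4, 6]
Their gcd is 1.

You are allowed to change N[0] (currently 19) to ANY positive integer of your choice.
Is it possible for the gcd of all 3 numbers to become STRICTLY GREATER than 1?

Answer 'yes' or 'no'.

Answer: yes

Derivation:
Current gcd = 1
gcd of all OTHER numbers (without N[0]=19): gcd([4, 6]) = 2
The new gcd after any change is gcd(2, new_value).
This can be at most 2.
Since 2 > old gcd 1, the gcd CAN increase (e.g., set N[0] = 2).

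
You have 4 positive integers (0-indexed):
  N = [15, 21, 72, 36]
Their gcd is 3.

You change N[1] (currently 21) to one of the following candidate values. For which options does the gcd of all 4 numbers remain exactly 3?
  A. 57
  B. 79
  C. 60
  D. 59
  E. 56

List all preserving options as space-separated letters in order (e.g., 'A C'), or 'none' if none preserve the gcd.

Old gcd = 3; gcd of others (without N[1]) = 3
New gcd for candidate v: gcd(3, v). Preserves old gcd iff gcd(3, v) = 3.
  Option A: v=57, gcd(3,57)=3 -> preserves
  Option B: v=79, gcd(3,79)=1 -> changes
  Option C: v=60, gcd(3,60)=3 -> preserves
  Option D: v=59, gcd(3,59)=1 -> changes
  Option E: v=56, gcd(3,56)=1 -> changes

Answer: A C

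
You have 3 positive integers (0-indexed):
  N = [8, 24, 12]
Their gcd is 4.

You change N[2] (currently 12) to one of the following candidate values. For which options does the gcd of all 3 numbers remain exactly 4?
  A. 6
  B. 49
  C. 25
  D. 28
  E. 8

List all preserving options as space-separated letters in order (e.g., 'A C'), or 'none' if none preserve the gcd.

Answer: D

Derivation:
Old gcd = 4; gcd of others (without N[2]) = 8
New gcd for candidate v: gcd(8, v). Preserves old gcd iff gcd(8, v) = 4.
  Option A: v=6, gcd(8,6)=2 -> changes
  Option B: v=49, gcd(8,49)=1 -> changes
  Option C: v=25, gcd(8,25)=1 -> changes
  Option D: v=28, gcd(8,28)=4 -> preserves
  Option E: v=8, gcd(8,8)=8 -> changes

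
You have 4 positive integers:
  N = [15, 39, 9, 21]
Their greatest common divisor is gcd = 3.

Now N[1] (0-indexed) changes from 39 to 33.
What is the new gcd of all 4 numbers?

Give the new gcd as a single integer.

Numbers: [15, 39, 9, 21], gcd = 3
Change: index 1, 39 -> 33
gcd of the OTHER numbers (without index 1): gcd([15, 9, 21]) = 3
New gcd = gcd(g_others, new_val) = gcd(3, 33) = 3

Answer: 3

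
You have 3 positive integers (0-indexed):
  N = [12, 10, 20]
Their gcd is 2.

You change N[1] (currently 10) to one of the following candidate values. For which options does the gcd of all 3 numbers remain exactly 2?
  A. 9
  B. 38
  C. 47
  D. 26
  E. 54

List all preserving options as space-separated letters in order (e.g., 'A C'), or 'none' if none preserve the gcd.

Old gcd = 2; gcd of others (without N[1]) = 4
New gcd for candidate v: gcd(4, v). Preserves old gcd iff gcd(4, v) = 2.
  Option A: v=9, gcd(4,9)=1 -> changes
  Option B: v=38, gcd(4,38)=2 -> preserves
  Option C: v=47, gcd(4,47)=1 -> changes
  Option D: v=26, gcd(4,26)=2 -> preserves
  Option E: v=54, gcd(4,54)=2 -> preserves

Answer: B D E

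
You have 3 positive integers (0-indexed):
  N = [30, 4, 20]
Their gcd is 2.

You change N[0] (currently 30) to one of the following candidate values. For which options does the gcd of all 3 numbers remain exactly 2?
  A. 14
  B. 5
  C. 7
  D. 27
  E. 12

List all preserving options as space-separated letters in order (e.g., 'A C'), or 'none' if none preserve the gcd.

Answer: A

Derivation:
Old gcd = 2; gcd of others (without N[0]) = 4
New gcd for candidate v: gcd(4, v). Preserves old gcd iff gcd(4, v) = 2.
  Option A: v=14, gcd(4,14)=2 -> preserves
  Option B: v=5, gcd(4,5)=1 -> changes
  Option C: v=7, gcd(4,7)=1 -> changes
  Option D: v=27, gcd(4,27)=1 -> changes
  Option E: v=12, gcd(4,12)=4 -> changes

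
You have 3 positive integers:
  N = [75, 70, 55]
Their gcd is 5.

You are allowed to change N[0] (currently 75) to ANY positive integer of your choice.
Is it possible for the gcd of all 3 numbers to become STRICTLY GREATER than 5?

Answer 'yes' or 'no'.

Current gcd = 5
gcd of all OTHER numbers (without N[0]=75): gcd([70, 55]) = 5
The new gcd after any change is gcd(5, new_value).
This can be at most 5.
Since 5 = old gcd 5, the gcd can only stay the same or decrease.

Answer: no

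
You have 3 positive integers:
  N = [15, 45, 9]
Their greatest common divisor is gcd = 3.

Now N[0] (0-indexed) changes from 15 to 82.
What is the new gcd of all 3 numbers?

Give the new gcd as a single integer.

Numbers: [15, 45, 9], gcd = 3
Change: index 0, 15 -> 82
gcd of the OTHER numbers (without index 0): gcd([45, 9]) = 9
New gcd = gcd(g_others, new_val) = gcd(9, 82) = 1

Answer: 1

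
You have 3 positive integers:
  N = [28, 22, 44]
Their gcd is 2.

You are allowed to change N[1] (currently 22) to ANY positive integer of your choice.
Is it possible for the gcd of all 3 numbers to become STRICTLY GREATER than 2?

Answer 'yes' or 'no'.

Current gcd = 2
gcd of all OTHER numbers (without N[1]=22): gcd([28, 44]) = 4
The new gcd after any change is gcd(4, new_value).
This can be at most 4.
Since 4 > old gcd 2, the gcd CAN increase (e.g., set N[1] = 4).

Answer: yes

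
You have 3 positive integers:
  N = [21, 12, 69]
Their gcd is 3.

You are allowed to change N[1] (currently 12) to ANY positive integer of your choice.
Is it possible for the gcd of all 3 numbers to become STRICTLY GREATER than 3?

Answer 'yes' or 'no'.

Current gcd = 3
gcd of all OTHER numbers (without N[1]=12): gcd([21, 69]) = 3
The new gcd after any change is gcd(3, new_value).
This can be at most 3.
Since 3 = old gcd 3, the gcd can only stay the same or decrease.

Answer: no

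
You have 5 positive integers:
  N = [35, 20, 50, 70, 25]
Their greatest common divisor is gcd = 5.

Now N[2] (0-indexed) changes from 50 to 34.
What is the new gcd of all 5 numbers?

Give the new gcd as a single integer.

Answer: 1

Derivation:
Numbers: [35, 20, 50, 70, 25], gcd = 5
Change: index 2, 50 -> 34
gcd of the OTHER numbers (without index 2): gcd([35, 20, 70, 25]) = 5
New gcd = gcd(g_others, new_val) = gcd(5, 34) = 1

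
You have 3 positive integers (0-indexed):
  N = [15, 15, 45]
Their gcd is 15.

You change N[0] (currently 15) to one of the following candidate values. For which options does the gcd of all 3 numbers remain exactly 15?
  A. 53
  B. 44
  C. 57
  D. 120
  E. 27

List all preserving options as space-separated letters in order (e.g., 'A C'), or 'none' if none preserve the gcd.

Old gcd = 15; gcd of others (without N[0]) = 15
New gcd for candidate v: gcd(15, v). Preserves old gcd iff gcd(15, v) = 15.
  Option A: v=53, gcd(15,53)=1 -> changes
  Option B: v=44, gcd(15,44)=1 -> changes
  Option C: v=57, gcd(15,57)=3 -> changes
  Option D: v=120, gcd(15,120)=15 -> preserves
  Option E: v=27, gcd(15,27)=3 -> changes

Answer: D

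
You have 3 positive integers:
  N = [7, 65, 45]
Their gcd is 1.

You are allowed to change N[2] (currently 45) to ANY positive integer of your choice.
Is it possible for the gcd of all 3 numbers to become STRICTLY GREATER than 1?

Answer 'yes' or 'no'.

Answer: no

Derivation:
Current gcd = 1
gcd of all OTHER numbers (without N[2]=45): gcd([7, 65]) = 1
The new gcd after any change is gcd(1, new_value).
This can be at most 1.
Since 1 = old gcd 1, the gcd can only stay the same or decrease.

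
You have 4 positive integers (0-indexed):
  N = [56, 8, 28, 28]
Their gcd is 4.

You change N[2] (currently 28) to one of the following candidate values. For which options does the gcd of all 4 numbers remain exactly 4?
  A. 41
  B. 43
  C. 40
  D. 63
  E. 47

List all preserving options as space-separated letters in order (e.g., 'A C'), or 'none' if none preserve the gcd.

Old gcd = 4; gcd of others (without N[2]) = 4
New gcd for candidate v: gcd(4, v). Preserves old gcd iff gcd(4, v) = 4.
  Option A: v=41, gcd(4,41)=1 -> changes
  Option B: v=43, gcd(4,43)=1 -> changes
  Option C: v=40, gcd(4,40)=4 -> preserves
  Option D: v=63, gcd(4,63)=1 -> changes
  Option E: v=47, gcd(4,47)=1 -> changes

Answer: C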